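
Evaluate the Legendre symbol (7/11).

-1

Euler's criterion: (7/11) ≡ 7^5 (mod 11).
7^2 ≡ 5 (mod 11)
7^4 ≡ 3 (mod 11)
7^5 = 7^(4+1) ≡ 10 (mod 11).
Result is 10 ≡ −1, so (7/11) = −1.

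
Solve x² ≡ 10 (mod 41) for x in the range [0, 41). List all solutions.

16, 25

41 ≡ 1 (mod 4), so we find a root by search.
Trying successive values, 16² = 256 ≡ 10 (mod 41). The other root is 41 − 16 = 25.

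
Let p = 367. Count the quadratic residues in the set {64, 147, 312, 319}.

(64/367) = +1 → QR.
(147/367) = -1 → non-residue.
(312/367) = -1 → non-residue.
(319/367) = +1 → QR.
Total quadratic residues among the 4: 2.

2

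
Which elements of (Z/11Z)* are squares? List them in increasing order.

1,3,4,5,9

Square k = 1,…,5 (k and 11−k give the same square):
1²=1, 2²=4, 3²=9, 4²≡5, 5²≡3 (mod 11).
So the quadratic residues mod 11 are {1, 3, 4, 5, 9}.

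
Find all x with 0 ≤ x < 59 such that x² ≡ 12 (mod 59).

22, 37

Since 59 ≡ 3 (mod 4), a square root of 12 is 12^((59+1)/4) = 12^15 mod 59.
Repeated squaring: 12^2≡26, 12^4≡27, 12^8≡21 (mod 59).
12^15 = 12^(8+4+2+1) ≡ 22 (mod 59).
Check: 22² = 484 ≡ 12 (mod 59). The two roots are 22 and 37.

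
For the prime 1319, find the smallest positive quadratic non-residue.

(2/1319) = +1, so 2 is a residue.
(3/1319) = +1, so 3 is a residue.
(4/1319) = +1, so 4 is a residue.
(5/1319) = +1, so 5 is a residue.
(6/1319) = +1, so 6 is a residue.
(7/1319) = +1, so 7 is a residue.
(8/1319) = +1, so 8 is a residue.
(9/1319) = +1, so 9 is a residue.
(10/1319) = +1, so 10 is a residue.
(11/1319) = +1, so 11 is a residue.
(12/1319) = +1, so 12 is a residue.
(13/1319) = −1, so 13 is the smallest positive non-residue mod 1319.

13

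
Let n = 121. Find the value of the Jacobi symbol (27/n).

1

Reciprocity: 27 ≡ 3 and 121 ≡ 1 (mod 4), so (27/121) = +(121/27).
Reduce top mod 27: now compute (13/27).
Reciprocity: 13 ≡ 1 and 27 ≡ 3 (mod 4), so (13/27) = +(27/13).
Reduce top mod 13: now compute (1/13).
Reached (1/13) = 1. Collecting the sign flips along the way, the symbol is +1.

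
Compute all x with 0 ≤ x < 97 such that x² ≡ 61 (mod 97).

35, 62

97 ≡ 1 (mod 4), so we find a root by search.
Trying successive values, 35² = 1225 ≡ 61 (mod 97). The other root is 97 − 35 = 62.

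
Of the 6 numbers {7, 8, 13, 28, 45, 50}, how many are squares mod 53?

3

(7/53) = +1 → QR.
(8/53) = -1 → non-residue.
(13/53) = +1 → QR.
(28/53) = +1 → QR.
(45/53) = -1 → non-residue.
(50/53) = -1 → non-residue.
Total quadratic residues among the 6: 3.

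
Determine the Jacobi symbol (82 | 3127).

-1

Pull out 2: since 3127 ≡ 7 (mod 8), (2/3127) = +1.
Reciprocity: 41 ≡ 1 and 3127 ≡ 3 (mod 4), so (41/3127) = +(3127/41).
Reduce top mod 41: now compute (11/41).
Reciprocity: 11 ≡ 3 and 41 ≡ 1 (mod 4), so (11/41) = +(41/11).
Reduce top mod 11: now compute (8/11).
Pull out 2^3: since 11 ≡ 3 (mod 8), (2/11) = -1, so (2/11)^3 = -1.
Reached (1/11) = 1. Collecting the sign flips along the way, the symbol is -1.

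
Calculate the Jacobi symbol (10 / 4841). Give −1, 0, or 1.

Pull out 2: since 4841 ≡ 1 (mod 8), (2/4841) = +1.
Reciprocity: 5 ≡ 1 and 4841 ≡ 1 (mod 4), so (5/4841) = +(4841/5).
Reduce top mod 5: now compute (1/5).
Reached (1/5) = 1. Collecting the sign flips along the way, the symbol is +1.

1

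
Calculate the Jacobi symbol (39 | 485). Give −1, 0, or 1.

Reciprocity: 39 ≡ 3 and 485 ≡ 1 (mod 4), so (39/485) = +(485/39).
Reduce top mod 39: now compute (17/39).
Reciprocity: 17 ≡ 1 and 39 ≡ 3 (mod 4), so (17/39) = +(39/17).
Reduce top mod 17: now compute (5/17).
Reciprocity: 5 ≡ 1 and 17 ≡ 1 (mod 4), so (5/17) = +(17/5).
Reduce top mod 5: now compute (2/5).
Pull out 2: since 5 ≡ 5 (mod 8), (2/5) = -1.
Reached (1/5) = 1. Collecting the sign flips along the way, the symbol is -1.

-1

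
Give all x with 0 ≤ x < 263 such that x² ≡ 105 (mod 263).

Since 263 ≡ 3 (mod 4), a square root of 105 is 105^((263+1)/4) = 105^66 mod 263.
Repeated squaring: 105^2≡242, 105^4≡178, 105^8≡124, 105^16≡122, 105^32≡156, 105^64≡140 (mod 263).
105^66 = 105^(64+2) ≡ 216 (mod 263).
Check: 216² = 46656 ≡ 105 (mod 263). The two roots are 47 and 216.

47, 216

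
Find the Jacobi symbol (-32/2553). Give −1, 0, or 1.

First reduce: -32 ≡ 2521 (mod 2553).
Reciprocity: 2521 ≡ 1 and 2553 ≡ 1 (mod 4), so (2521/2553) = +(2553/2521).
Reduce top mod 2521: now compute (32/2521).
Pull out 2^5: since 2521 ≡ 1 (mod 8), (2/2521) = +1, so (2/2521)^5 = +1.
Reached (1/2521) = 1. Collecting the sign flips along the way, the symbol is +1.

1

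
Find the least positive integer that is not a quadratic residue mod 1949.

(2/1949) = −1, so 2 is the smallest positive non-residue mod 1949.

2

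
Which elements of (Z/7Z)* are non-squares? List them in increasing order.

Square k = 1,…,3 (k and 7−k give the same square):
1²=1, 2²=4, 3²≡2 (mod 7).
The residues are {1, 2, 4}; the non-residues are the remaining 3 nonzero classes.

3 5 6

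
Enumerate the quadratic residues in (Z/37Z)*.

Square k = 1,…,18 (k and 37−k give the same square):
1²=1, 2²=4, 3²=9, 4²=16, 5²=25, 6²=36, 7²≡12, 8²≡27, 9²≡7, 10²≡26, 11²≡10, 12²≡33, 13²≡21, 14²≡11, 15²≡3, 16²≡34, 17²≡30, 18²≡28 (mod 37).
So the quadratic residues mod 37 are {1, 3, 4, 7, 9, 10, 11, 12, 16, 21, 25, 26, 27, 28, 30, 33, 34, 36}.

1, 3, 4, 7, 9, 10, 11, 12, 16, 21, 25, 26, 27, 28, 30, 33, 34, 36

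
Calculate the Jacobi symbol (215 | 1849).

0

Reciprocity: 215 ≡ 3 and 1849 ≡ 1 (mod 4), so (215/1849) = +(1849/215).
Reduce top mod 215: now compute (129/215).
Reciprocity: 129 ≡ 1 and 215 ≡ 3 (mod 4), so (129/215) = +(215/129).
Reduce top mod 129: now compute (86/129).
Pull out 2: since 129 ≡ 1 (mod 8), (2/129) = +1.
Reciprocity: 43 ≡ 3 and 129 ≡ 1 (mod 4), so (43/129) = +(129/43).
Reduce top mod 43: now compute (0/43).
Top reduces to 0: gcd > 1, so the symbol is 0.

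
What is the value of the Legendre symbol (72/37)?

-1

First reduce: 72 ≡ 35 (mod 37).
Reciprocity: 35 ≡ 3 and 37 ≡ 1 (mod 4), so (35/37) = +(37/35).
Reduce top mod 35: now compute (2/35).
Pull out 2: since 35 ≡ 3 (mod 8), (2/35) = -1.
Reached (1/35) = 1. Collecting the sign flips along the way, the symbol is -1.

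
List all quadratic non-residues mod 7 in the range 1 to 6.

3,5,6

Square k = 1,…,3 (k and 7−k give the same square):
1²=1, 2²=4, 3²≡2 (mod 7).
The residues are {1, 2, 4}; the non-residues are the remaining 3 nonzero classes.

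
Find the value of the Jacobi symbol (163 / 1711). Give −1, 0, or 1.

-1

Reciprocity: 163 ≡ 3 and 1711 ≡ 3 (mod 4), so (163/1711) = −(1711/163).
Reduce top mod 163: now compute (81/163).
Reciprocity: 81 ≡ 1 and 163 ≡ 3 (mod 4), so (81/163) = +(163/81).
Reduce top mod 81: now compute (1/81).
Reached (1/81) = 1. Collecting the sign flips along the way, the symbol is -1.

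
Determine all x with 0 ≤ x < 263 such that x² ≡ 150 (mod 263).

Since 263 ≡ 3 (mod 4), a square root of 150 is 150^((263+1)/4) = 150^66 mod 263.
Repeated squaring: 150^2≡145, 150^4≡248, 150^8≡225, 150^16≡129, 150^32≡72, 150^64≡187 (mod 263).
150^66 = 150^(64+2) ≡ 26 (mod 263).
Check: 26² = 676 ≡ 150 (mod 263). The two roots are 26 and 237.

26, 237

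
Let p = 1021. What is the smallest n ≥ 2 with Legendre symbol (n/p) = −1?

2

(2/1021) = −1, so 2 is the smallest positive non-residue mod 1021.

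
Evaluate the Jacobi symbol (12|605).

Pull out 2^2: since 605 ≡ 5 (mod 8), (2/605) = -1, so (2/605)^2 = +1.
Reciprocity: 3 ≡ 3 and 605 ≡ 1 (mod 4), so (3/605) = +(605/3).
Reduce top mod 3: now compute (2/3).
Pull out 2: since 3 ≡ 3 (mod 8), (2/3) = -1.
Reached (1/3) = 1. Collecting the sign flips along the way, the symbol is -1.

-1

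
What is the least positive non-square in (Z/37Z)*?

(2/37) = −1, so 2 is the smallest positive non-residue mod 37.

2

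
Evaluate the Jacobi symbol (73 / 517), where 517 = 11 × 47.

Reciprocity: 73 ≡ 1 and 517 ≡ 1 (mod 4), so (73/517) = +(517/73).
Reduce top mod 73: now compute (6/73).
Pull out 2: since 73 ≡ 1 (mod 8), (2/73) = +1.
Reciprocity: 3 ≡ 3 and 73 ≡ 1 (mod 4), so (3/73) = +(73/3).
Reduce top mod 3: now compute (1/3).
Reached (1/3) = 1. Collecting the sign flips along the way, the symbol is +1.

1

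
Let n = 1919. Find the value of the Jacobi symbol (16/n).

Pull out 2^4: since 1919 ≡ 7 (mod 8), (2/1919) = +1, so (2/1919)^4 = +1.
Reached (1/1919) = 1. Collecting the sign flips along the way, the symbol is +1.

1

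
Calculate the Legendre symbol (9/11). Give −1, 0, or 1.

1

Reciprocity: 9 ≡ 1 and 11 ≡ 3 (mod 4), so (9/11) = +(11/9).
Reduce top mod 9: now compute (2/9).
Pull out 2: since 9 ≡ 1 (mod 8), (2/9) = +1.
Reached (1/9) = 1. Collecting the sign flips along the way, the symbol is +1.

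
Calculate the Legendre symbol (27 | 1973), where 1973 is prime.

Reciprocity: 27 ≡ 3 and 1973 ≡ 1 (mod 4), so (27/1973) = +(1973/27).
Reduce top mod 27: now compute (2/27).
Pull out 2: since 27 ≡ 3 (mod 8), (2/27) = -1.
Reached (1/27) = 1. Collecting the sign flips along the way, the symbol is -1.

-1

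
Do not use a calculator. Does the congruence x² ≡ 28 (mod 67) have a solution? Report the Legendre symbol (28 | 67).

-1

Pull out 2^2: since 67 ≡ 3 (mod 8), (2/67) = -1, so (2/67)^2 = +1.
Reciprocity: 7 ≡ 3 and 67 ≡ 3 (mod 4), so (7/67) = −(67/7).
Reduce top mod 7: now compute (4/7).
Pull out 2^2: since 7 ≡ 7 (mod 8), (2/7) = +1, so (2/7)^2 = +1.
Reached (1/7) = 1. Collecting the sign flips along the way, the symbol is -1.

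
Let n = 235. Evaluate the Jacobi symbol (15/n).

0

Reciprocity: 15 ≡ 3 and 235 ≡ 3 (mod 4), so (15/235) = −(235/15).
Reduce top mod 15: now compute (10/15).
Pull out 2: since 15 ≡ 7 (mod 8), (2/15) = +1.
Reciprocity: 5 ≡ 1 and 15 ≡ 3 (mod 4), so (5/15) = +(15/5).
Reduce top mod 5: now compute (0/5).
Top reduces to 0: gcd > 1, so the symbol is 0.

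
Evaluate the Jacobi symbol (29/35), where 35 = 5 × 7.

Reciprocity: 29 ≡ 1 and 35 ≡ 3 (mod 4), so (29/35) = +(35/29).
Reduce top mod 29: now compute (6/29).
Pull out 2: since 29 ≡ 5 (mod 8), (2/29) = -1.
Reciprocity: 3 ≡ 3 and 29 ≡ 1 (mod 4), so (3/29) = +(29/3).
Reduce top mod 3: now compute (2/3).
Pull out 2: since 3 ≡ 3 (mod 8), (2/3) = -1.
Reached (1/3) = 1. Collecting the sign flips along the way, the symbol is +1.

1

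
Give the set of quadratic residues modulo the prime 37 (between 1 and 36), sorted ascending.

1, 3, 4, 7, 9, 10, 11, 12, 16, 21, 25, 26, 27, 28, 30, 33, 34, 36

Square k = 1,…,18 (k and 37−k give the same square):
1²=1, 2²=4, 3²=9, 4²=16, 5²=25, 6²=36, 7²≡12, 8²≡27, 9²≡7, 10²≡26, 11²≡10, 12²≡33, 13²≡21, 14²≡11, 15²≡3, 16²≡34, 17²≡30, 18²≡28 (mod 37).
So the quadratic residues mod 37 are {1, 3, 4, 7, 9, 10, 11, 12, 16, 21, 25, 26, 27, 28, 30, 33, 34, 36}.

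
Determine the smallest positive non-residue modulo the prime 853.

2

(2/853) = −1, so 2 is the smallest positive non-residue mod 853.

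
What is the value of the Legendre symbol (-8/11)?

First reduce: -8 ≡ 3 (mod 11).
Reciprocity: 3 ≡ 3 and 11 ≡ 3 (mod 4), so (3/11) = −(11/3).
Reduce top mod 3: now compute (2/3).
Pull out 2: since 3 ≡ 3 (mod 8), (2/3) = -1.
Reached (1/3) = 1. Collecting the sign flips along the way, the symbol is +1.

1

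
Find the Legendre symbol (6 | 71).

Pull out 2: since 71 ≡ 7 (mod 8), (2/71) = +1.
Reciprocity: 3 ≡ 3 and 71 ≡ 3 (mod 4), so (3/71) = −(71/3).
Reduce top mod 3: now compute (2/3).
Pull out 2: since 3 ≡ 3 (mod 8), (2/3) = -1.
Reached (1/3) = 1. Collecting the sign flips along the way, the symbol is +1.

1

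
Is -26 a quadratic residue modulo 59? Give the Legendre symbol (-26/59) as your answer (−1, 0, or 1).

First reduce: -26 ≡ 33 (mod 59).
Reciprocity: 33 ≡ 1 and 59 ≡ 3 (mod 4), so (33/59) = +(59/33).
Reduce top mod 33: now compute (26/33).
Pull out 2: since 33 ≡ 1 (mod 8), (2/33) = +1.
Reciprocity: 13 ≡ 1 and 33 ≡ 1 (mod 4), so (13/33) = +(33/13).
Reduce top mod 13: now compute (7/13).
Reciprocity: 7 ≡ 3 and 13 ≡ 1 (mod 4), so (7/13) = +(13/7).
Reduce top mod 7: now compute (6/7).
Pull out 2: since 7 ≡ 7 (mod 8), (2/7) = +1.
Reciprocity: 3 ≡ 3 and 7 ≡ 3 (mod 4), so (3/7) = −(7/3).
Reduce top mod 3: now compute (1/3).
Reached (1/3) = 1. Collecting the sign flips along the way, the symbol is -1.

-1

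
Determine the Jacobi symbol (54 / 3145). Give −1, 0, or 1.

Pull out 2: since 3145 ≡ 1 (mod 8), (2/3145) = +1.
Reciprocity: 27 ≡ 3 and 3145 ≡ 1 (mod 4), so (27/3145) = +(3145/27).
Reduce top mod 27: now compute (13/27).
Reciprocity: 13 ≡ 1 and 27 ≡ 3 (mod 4), so (13/27) = +(27/13).
Reduce top mod 13: now compute (1/13).
Reached (1/13) = 1. Collecting the sign flips along the way, the symbol is +1.

1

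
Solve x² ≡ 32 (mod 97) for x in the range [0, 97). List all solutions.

97 ≡ 1 (mod 4), so we find a root by search.
Trying successive values, 41² = 1681 ≡ 32 (mod 97). The other root is 97 − 41 = 56.

41, 56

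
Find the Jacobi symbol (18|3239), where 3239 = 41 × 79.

Pull out 2: since 3239 ≡ 7 (mod 8), (2/3239) = +1.
Reciprocity: 9 ≡ 1 and 3239 ≡ 3 (mod 4), so (9/3239) = +(3239/9).
Reduce top mod 9: now compute (8/9).
Pull out 2^3: since 9 ≡ 1 (mod 8), (2/9) = +1, so (2/9)^3 = +1.
Reached (1/9) = 1. Collecting the sign flips along the way, the symbol is +1.

1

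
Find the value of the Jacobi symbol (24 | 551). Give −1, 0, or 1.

1

Pull out 2^3: since 551 ≡ 7 (mod 8), (2/551) = +1, so (2/551)^3 = +1.
Reciprocity: 3 ≡ 3 and 551 ≡ 3 (mod 4), so (3/551) = −(551/3).
Reduce top mod 3: now compute (2/3).
Pull out 2: since 3 ≡ 3 (mod 8), (2/3) = -1.
Reached (1/3) = 1. Collecting the sign flips along the way, the symbol is +1.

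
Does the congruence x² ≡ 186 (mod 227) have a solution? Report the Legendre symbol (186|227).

Euler's criterion: (186/227) ≡ 186^113 (mod 227).
186^2 ≡ 92 (mod 227)
186^4 ≡ 65 (mod 227)
186^8 ≡ 139 (mod 227)
186^16 ≡ 26 (mod 227)
186^32 ≡ 222 (mod 227)
186^64 ≡ 25 (mod 227)
186^113 = 186^(64+32+16+1) ≡ 1 (mod 227).
Result is 1, so (186/227) = 1.

1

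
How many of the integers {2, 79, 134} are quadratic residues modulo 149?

0

(2/149) = -1 → non-residue.
(79/149) = -1 → non-residue.
(134/149) = -1 → non-residue.
Total quadratic residues among the 3: 0.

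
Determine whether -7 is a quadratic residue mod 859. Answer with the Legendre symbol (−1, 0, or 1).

First reduce: -7 ≡ 852 (mod 859).
Pull out 2^2: since 859 ≡ 3 (mod 8), (2/859) = -1, so (2/859)^2 = +1.
Reciprocity: 213 ≡ 1 and 859 ≡ 3 (mod 4), so (213/859) = +(859/213).
Reduce top mod 213: now compute (7/213).
Reciprocity: 7 ≡ 3 and 213 ≡ 1 (mod 4), so (7/213) = +(213/7).
Reduce top mod 7: now compute (3/7).
Reciprocity: 3 ≡ 3 and 7 ≡ 3 (mod 4), so (3/7) = −(7/3).
Reduce top mod 3: now compute (1/3).
Reached (1/3) = 1. Collecting the sign flips along the way, the symbol is -1.

-1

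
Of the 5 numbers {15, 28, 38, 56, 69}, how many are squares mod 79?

1

(15/79) = -1 → non-residue.
(28/79) = -1 → non-residue.
(38/79) = +1 → QR.
(56/79) = -1 → non-residue.
(69/79) = -1 → non-residue.
Total quadratic residues among the 5: 1.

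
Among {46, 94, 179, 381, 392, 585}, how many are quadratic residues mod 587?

(46/587) = +1 → QR.
(94/587) = -1 → non-residue.
(179/587) = +1 → QR.
(381/587) = -1 → non-residue.
(392/587) = -1 → non-residue.
(585/587) = +1 → QR.
Total quadratic residues among the 6: 3.

3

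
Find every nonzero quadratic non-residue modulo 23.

Square k = 1,…,11 (k and 23−k give the same square):
1²=1, 2²=4, 3²=9, 4²=16, 5²≡2, 6²≡13, 7²≡3, 8²≡18, 9²≡12, 10²≡8, 11²≡6 (mod 23).
The residues are {1, 2, 3, 4, 6, 8, 9, 12, 13, 16, 18}; the non-residues are the remaining 11 nonzero classes.

5,7,10,11,14,15,17,19,20,21,22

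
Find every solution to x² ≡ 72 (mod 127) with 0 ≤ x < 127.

Since 127 ≡ 3 (mod 4), a square root of 72 is 72^((127+1)/4) = 72^32 mod 127.
Repeated squaring: 72^2≡104, 72^4≡21, 72^8≡60, 72^16≡44, 72^32≡31 (mod 127).
72^32 = 72^(32) ≡ 31 (mod 127).
Check: 31² = 961 ≡ 72 (mod 127). The two roots are 31 and 96.

31, 96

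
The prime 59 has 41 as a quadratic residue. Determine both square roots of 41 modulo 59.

Since 59 ≡ 3 (mod 4), a square root of 41 is 41^((59+1)/4) = 41^15 mod 59.
Repeated squaring: 41^2≡29, 41^4≡15, 41^8≡48 (mod 59).
41^15 = 41^(8+4+2+1) ≡ 49 (mod 59).
Check: 49² = 2401 ≡ 41 (mod 59). The two roots are 10 and 49.

10, 49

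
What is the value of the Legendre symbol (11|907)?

-1

Reciprocity: 11 ≡ 3 and 907 ≡ 3 (mod 4), so (11/907) = −(907/11).
Reduce top mod 11: now compute (5/11).
Reciprocity: 5 ≡ 1 and 11 ≡ 3 (mod 4), so (5/11) = +(11/5).
Reduce top mod 5: now compute (1/5).
Reached (1/5) = 1. Collecting the sign flips along the way, the symbol is -1.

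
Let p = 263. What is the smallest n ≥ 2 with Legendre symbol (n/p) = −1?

5

(2/263) = +1, so 2 is a residue.
(3/263) = +1, so 3 is a residue.
(4/263) = +1, so 4 is a residue.
(5/263) = −1, so 5 is the smallest positive non-residue mod 263.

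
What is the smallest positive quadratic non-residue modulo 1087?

3

(2/1087) = +1, so 2 is a residue.
(3/1087) = −1, so 3 is the smallest positive non-residue mod 1087.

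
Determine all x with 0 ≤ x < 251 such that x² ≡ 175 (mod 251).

41, 210

Since 251 ≡ 3 (mod 4), a square root of 175 is 175^((251+1)/4) = 175^63 mod 251.
Repeated squaring: 175^2≡3, 175^4≡9, 175^8≡81, 175^16≡35, 175^32≡221 (mod 251).
175^63 = 175^(32+16+8+4+2+1) ≡ 41 (mod 251).
Check: 41² = 1681 ≡ 175 (mod 251). The two roots are 41 and 210.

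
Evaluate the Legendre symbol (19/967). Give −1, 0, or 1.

Euler's criterion: (19/967) ≡ 19^483 (mod 967).
19^2 ≡ 361 (mod 967)
19^4 ≡ 743 (mod 967)
19^8 ≡ 859 (mod 967)
19^16 ≡ 60 (mod 967)
19^32 ≡ 699 (mod 967)
19^64 ≡ 266 (mod 967)
19^128 ≡ 165 (mod 967)
19^256 ≡ 149 (mod 967)
19^483 = 19^(256+128+64+32+2+1) ≡ 966 (mod 967).
Result is 966 ≡ −1, so (19/967) = −1.

-1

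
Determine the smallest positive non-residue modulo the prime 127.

(2/127) = +1, so 2 is a residue.
(3/127) = −1, so 3 is the smallest positive non-residue mod 127.

3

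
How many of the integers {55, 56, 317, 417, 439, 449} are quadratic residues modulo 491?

3

(55/491) = +1 → QR.
(56/491) = +1 → QR.
(317/491) = -1 → non-residue.
(417/491) = +1 → QR.
(439/491) = -1 → non-residue.
(449/491) = -1 → non-residue.
Total quadratic residues among the 6: 3.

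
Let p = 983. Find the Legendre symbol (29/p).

Euler's criterion: (29/983) ≡ 29^491 (mod 983).
29^2 ≡ 841 (mod 983)
29^4 ≡ 504 (mod 983)
29^8 ≡ 402 (mod 983)
29^16 ≡ 392 (mod 983)
29^32 ≡ 316 (mod 983)
29^64 ≡ 573 (mod 983)
29^128 ≡ 7 (mod 983)
29^256 ≡ 49 (mod 983)
29^491 = 29^(256+128+64+32+8+2+1) ≡ 982 (mod 983).
Result is 982 ≡ −1, so (29/983) = −1.

-1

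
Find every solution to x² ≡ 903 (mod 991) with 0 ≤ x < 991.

388, 603

Since 991 ≡ 3 (mod 4), a square root of 903 is 903^((991+1)/4) = 903^248 mod 991.
Repeated squaring: 903^2≡807, 903^4≡162, 903^8≡478, 903^16≡554, 903^32≡697, 903^64≡219, 903^128≡393 (mod 991).
903^248 = 903^(128+64+32+16+8) ≡ 603 (mod 991).
Check: 603² = 363609 ≡ 903 (mod 991). The two roots are 388 and 603.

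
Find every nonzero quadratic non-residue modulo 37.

Square k = 1,…,18 (k and 37−k give the same square):
1²=1, 2²=4, 3²=9, 4²=16, 5²=25, 6²=36, 7²≡12, 8²≡27, 9²≡7, 10²≡26, 11²≡10, 12²≡33, 13²≡21, 14²≡11, 15²≡3, 16²≡34, 17²≡30, 18²≡28 (mod 37).
The residues are {1, 3, 4, 7, 9, 10, 11, 12, 16, 21, 25, 26, 27, 28, 30, 33, 34, 36}; the non-residues are the remaining 18 nonzero classes.

2,5,6,8,13,14,15,17,18,19,20,22,23,24,29,31,32,35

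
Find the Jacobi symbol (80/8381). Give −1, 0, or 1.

1

Pull out 2^4: since 8381 ≡ 5 (mod 8), (2/8381) = -1, so (2/8381)^4 = +1.
Reciprocity: 5 ≡ 1 and 8381 ≡ 1 (mod 4), so (5/8381) = +(8381/5).
Reduce top mod 5: now compute (1/5).
Reached (1/5) = 1. Collecting the sign flips along the way, the symbol is +1.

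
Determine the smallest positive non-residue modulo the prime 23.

5

(2/23) = +1, so 2 is a residue.
(3/23) = +1, so 3 is a residue.
(4/23) = +1, so 4 is a residue.
(5/23) = −1, so 5 is the smallest positive non-residue mod 23.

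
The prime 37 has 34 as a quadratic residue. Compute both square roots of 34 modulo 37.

37 ≡ 1 (mod 4), so we find a root by search.
Trying successive values, 16² = 256 ≡ 34 (mod 37). The other root is 37 − 16 = 21.

16, 21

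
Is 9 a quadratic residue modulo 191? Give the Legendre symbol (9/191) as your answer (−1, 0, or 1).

Reciprocity: 9 ≡ 1 and 191 ≡ 3 (mod 4), so (9/191) = +(191/9).
Reduce top mod 9: now compute (2/9).
Pull out 2: since 9 ≡ 1 (mod 8), (2/9) = +1.
Reached (1/9) = 1. Collecting the sign flips along the way, the symbol is +1.

1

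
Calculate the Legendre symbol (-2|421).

Euler's criterion: (-2/421) ≡ 419^210 (mod 421).
419^2 ≡ 4 (mod 421)
419^4 ≡ 16 (mod 421)
419^8 ≡ 256 (mod 421)
419^16 ≡ 281 (mod 421)
419^32 ≡ 234 (mod 421)
419^64 ≡ 26 (mod 421)
419^128 ≡ 255 (mod 421)
419^210 = 419^(128+64+16+2) ≡ 420 (mod 421).
Result is 420 ≡ −1, so (-2/421) = −1.

-1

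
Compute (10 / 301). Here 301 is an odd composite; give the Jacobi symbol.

-1

Pull out 2: since 301 ≡ 5 (mod 8), (2/301) = -1.
Reciprocity: 5 ≡ 1 and 301 ≡ 1 (mod 4), so (5/301) = +(301/5).
Reduce top mod 5: now compute (1/5).
Reached (1/5) = 1. Collecting the sign flips along the way, the symbol is -1.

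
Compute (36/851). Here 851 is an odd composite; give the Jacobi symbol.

1

Pull out 2^2: since 851 ≡ 3 (mod 8), (2/851) = -1, so (2/851)^2 = +1.
Reciprocity: 9 ≡ 1 and 851 ≡ 3 (mod 4), so (9/851) = +(851/9).
Reduce top mod 9: now compute (5/9).
Reciprocity: 5 ≡ 1 and 9 ≡ 1 (mod 4), so (5/9) = +(9/5).
Reduce top mod 5: now compute (4/5).
Pull out 2^2: since 5 ≡ 5 (mod 8), (2/5) = -1, so (2/5)^2 = +1.
Reached (1/5) = 1. Collecting the sign flips along the way, the symbol is +1.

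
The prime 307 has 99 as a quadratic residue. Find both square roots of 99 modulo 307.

75, 232

Since 307 ≡ 3 (mod 4), a square root of 99 is 99^((307+1)/4) = 99^77 mod 307.
Repeated squaring: 99^2≡284, 99^4≡222, 99^8≡164, 99^16≡187, 99^32≡278, 99^64≡227 (mod 307).
99^77 = 99^(64+8+4+1) ≡ 232 (mod 307).
Check: 232² = 53824 ≡ 99 (mod 307). The two roots are 75 and 232.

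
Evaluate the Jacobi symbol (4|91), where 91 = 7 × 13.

Pull out 2^2: since 91 ≡ 3 (mod 8), (2/91) = -1, so (2/91)^2 = +1.
Reached (1/91) = 1. Collecting the sign flips along the way, the symbol is +1.

1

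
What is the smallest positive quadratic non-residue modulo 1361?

3

(2/1361) = +1, so 2 is a residue.
(3/1361) = −1, so 3 is the smallest positive non-residue mod 1361.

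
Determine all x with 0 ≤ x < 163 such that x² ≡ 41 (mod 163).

81, 82

Since 163 ≡ 3 (mod 4), a square root of 41 is 41^((163+1)/4) = 41^41 mod 163.
Repeated squaring: 41^2≡51, 41^4≡156, 41^8≡49, 41^16≡119, 41^32≡143 (mod 163).
41^41 = 41^(32+8+1) ≡ 81 (mod 163).
Check: 81² = 6561 ≡ 41 (mod 163). The two roots are 81 and 82.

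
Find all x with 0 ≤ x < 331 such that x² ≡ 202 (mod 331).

99, 232

Since 331 ≡ 3 (mod 4), a square root of 202 is 202^((331+1)/4) = 202^83 mod 331.
Repeated squaring: 202^2≡91, 202^4≡6, 202^8≡36, 202^16≡303, 202^32≡122, 202^64≡320 (mod 331).
202^83 = 202^(64+16+2+1) ≡ 232 (mod 331).
Check: 232² = 53824 ≡ 202 (mod 331). The two roots are 99 and 232.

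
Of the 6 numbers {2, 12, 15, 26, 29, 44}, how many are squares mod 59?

(2/59) = -1 → non-residue.
(12/59) = +1 → QR.
(15/59) = +1 → QR.
(26/59) = +1 → QR.
(29/59) = +1 → QR.
(44/59) = -1 → non-residue.
Total quadratic residues among the 6: 4.

4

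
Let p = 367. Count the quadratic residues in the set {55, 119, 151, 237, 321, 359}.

(55/367) = +1 → QR.
(119/367) = -1 → non-residue.
(151/367) = +1 → QR.
(237/367) = +1 → QR.
(321/367) = -1 → non-residue.
(359/367) = -1 → non-residue.
Total quadratic residues among the 6: 3.

3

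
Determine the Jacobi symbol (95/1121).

0

Reciprocity: 95 ≡ 3 and 1121 ≡ 1 (mod 4), so (95/1121) = +(1121/95).
Reduce top mod 95: now compute (76/95).
Pull out 2^2: since 95 ≡ 7 (mod 8), (2/95) = +1, so (2/95)^2 = +1.
Reciprocity: 19 ≡ 3 and 95 ≡ 3 (mod 4), so (19/95) = −(95/19).
Reduce top mod 19: now compute (0/19).
Top reduces to 0: gcd > 1, so the symbol is 0.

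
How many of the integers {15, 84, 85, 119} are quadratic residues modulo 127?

2

(15/127) = +1 → QR.
(84/127) = +1 → QR.
(85/127) = -1 → non-residue.
(119/127) = -1 → non-residue.
Total quadratic residues among the 4: 2.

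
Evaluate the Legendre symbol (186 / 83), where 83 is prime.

-1

Euler's criterion: (186/83) ≡ 20^41 (mod 83).
20^2 ≡ 68 (mod 83)
20^4 ≡ 59 (mod 83)
20^8 ≡ 78 (mod 83)
20^16 ≡ 25 (mod 83)
20^32 ≡ 44 (mod 83)
20^41 = 20^(32+8+1) ≡ 82 (mod 83).
Result is 82 ≡ −1, so (186/83) = −1.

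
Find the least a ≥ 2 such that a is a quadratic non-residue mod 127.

(2/127) = +1, so 2 is a residue.
(3/127) = −1, so 3 is the smallest positive non-residue mod 127.

3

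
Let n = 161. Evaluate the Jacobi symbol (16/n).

1

Pull out 2^4: since 161 ≡ 1 (mod 8), (2/161) = +1, so (2/161)^4 = +1.
Reached (1/161) = 1. Collecting the sign flips along the way, the symbol is +1.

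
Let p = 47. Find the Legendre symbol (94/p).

First reduce: 94 ≡ 0 (mod 47).
Top reduces to 0: gcd > 1, so the symbol is 0.

0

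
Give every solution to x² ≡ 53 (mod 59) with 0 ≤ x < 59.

17, 42

Since 59 ≡ 3 (mod 4), a square root of 53 is 53^((59+1)/4) = 53^15 mod 59.
Repeated squaring: 53^2≡36, 53^4≡57, 53^8≡4 (mod 59).
53^15 = 53^(8+4+2+1) ≡ 17 (mod 59).
Check: 17² = 289 ≡ 53 (mod 59). The two roots are 17 and 42.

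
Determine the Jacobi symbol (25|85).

Reciprocity: 25 ≡ 1 and 85 ≡ 1 (mod 4), so (25/85) = +(85/25).
Reduce top mod 25: now compute (10/25).
Pull out 2: since 25 ≡ 1 (mod 8), (2/25) = +1.
Reciprocity: 5 ≡ 1 and 25 ≡ 1 (mod 4), so (5/25) = +(25/5).
Reduce top mod 5: now compute (0/5).
Top reduces to 0: gcd > 1, so the symbol is 0.

0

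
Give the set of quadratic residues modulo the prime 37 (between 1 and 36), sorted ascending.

1,3,4,7,9,10,11,12,16,21,25,26,27,28,30,33,34,36

Square k = 1,…,18 (k and 37−k give the same square):
1²=1, 2²=4, 3²=9, 4²=16, 5²=25, 6²=36, 7²≡12, 8²≡27, 9²≡7, 10²≡26, 11²≡10, 12²≡33, 13²≡21, 14²≡11, 15²≡3, 16²≡34, 17²≡30, 18²≡28 (mod 37).
So the quadratic residues mod 37 are {1, 3, 4, 7, 9, 10, 11, 12, 16, 21, 25, 26, 27, 28, 30, 33, 34, 36}.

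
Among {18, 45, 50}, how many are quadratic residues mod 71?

3

(18/71) = +1 → QR.
(45/71) = +1 → QR.
(50/71) = +1 → QR.
Total quadratic residues among the 3: 3.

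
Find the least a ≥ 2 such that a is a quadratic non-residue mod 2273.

3

(2/2273) = +1, so 2 is a residue.
(3/2273) = −1, so 3 is the smallest positive non-residue mod 2273.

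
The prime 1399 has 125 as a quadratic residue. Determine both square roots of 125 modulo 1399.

Since 1399 ≡ 3 (mod 4), a square root of 125 is 125^((1399+1)/4) = 125^350 mod 1399.
Repeated squaring: 125^2≡236, 125^4≡1135, 125^8≡1145, 125^16≡162, 125^32≡1062, 125^64≡250, 125^128≡944, 125^256≡1372 (mod 1399).
125^350 = 125^(256+64+16+8+4+2) ≡ 403 (mod 1399).
Check: 403² = 162409 ≡ 125 (mod 1399). The two roots are 403 and 996.

403, 996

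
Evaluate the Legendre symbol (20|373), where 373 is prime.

Pull out 2^2: since 373 ≡ 5 (mod 8), (2/373) = -1, so (2/373)^2 = +1.
Reciprocity: 5 ≡ 1 and 373 ≡ 1 (mod 4), so (5/373) = +(373/5).
Reduce top mod 5: now compute (3/5).
Reciprocity: 3 ≡ 3 and 5 ≡ 1 (mod 4), so (3/5) = +(5/3).
Reduce top mod 3: now compute (2/3).
Pull out 2: since 3 ≡ 3 (mod 8), (2/3) = -1.
Reached (1/3) = 1. Collecting the sign flips along the way, the symbol is -1.

-1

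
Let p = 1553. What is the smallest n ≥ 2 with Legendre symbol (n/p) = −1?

(2/1553) = +1, so 2 is a residue.
(3/1553) = −1, so 3 is the smallest positive non-residue mod 1553.

3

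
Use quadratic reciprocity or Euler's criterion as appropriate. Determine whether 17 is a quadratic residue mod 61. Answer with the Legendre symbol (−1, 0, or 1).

Euler's criterion: (17/61) ≡ 17^30 (mod 61).
17^2 ≡ 45 (mod 61)
17^4 ≡ 12 (mod 61)
17^8 ≡ 22 (mod 61)
17^16 ≡ 57 (mod 61)
17^30 = 17^(16+8+4+2) ≡ 60 (mod 61).
Result is 60 ≡ −1, so (17/61) = −1.

-1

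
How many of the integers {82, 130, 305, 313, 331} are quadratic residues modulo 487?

(82/487) = +1 → QR.
(130/487) = +1 → QR.
(305/487) = -1 → non-residue.
(313/487) = +1 → QR.
(331/487) = -1 → non-residue.
Total quadratic residues among the 5: 3.

3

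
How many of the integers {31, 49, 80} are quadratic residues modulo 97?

2

(31/97) = +1 → QR.
(49/97) = +1 → QR.
(80/97) = -1 → non-residue.
Total quadratic residues among the 3: 2.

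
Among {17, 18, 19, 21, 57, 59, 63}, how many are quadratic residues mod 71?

3

(17/71) = -1 → non-residue.
(18/71) = +1 → QR.
(19/71) = +1 → QR.
(21/71) = -1 → non-residue.
(57/71) = +1 → QR.
(59/71) = -1 → non-residue.
(63/71) = -1 → non-residue.
Total quadratic residues among the 7: 3.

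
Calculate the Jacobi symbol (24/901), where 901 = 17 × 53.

Pull out 2^3: since 901 ≡ 5 (mod 8), (2/901) = -1, so (2/901)^3 = -1.
Reciprocity: 3 ≡ 3 and 901 ≡ 1 (mod 4), so (3/901) = +(901/3).
Reduce top mod 3: now compute (1/3).
Reached (1/3) = 1. Collecting the sign flips along the way, the symbol is -1.

-1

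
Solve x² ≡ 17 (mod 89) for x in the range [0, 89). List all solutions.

27, 62

89 ≡ 1 (mod 4), so we find a root by search.
Trying successive values, 27² = 729 ≡ 17 (mod 89). The other root is 89 − 27 = 62.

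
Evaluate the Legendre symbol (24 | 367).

-1

Euler's criterion: (24/367) ≡ 24^183 (mod 367).
24^2 ≡ 209 (mod 367)
24^4 ≡ 8 (mod 367)
24^8 ≡ 64 (mod 367)
24^16 ≡ 59 (mod 367)
24^32 ≡ 178 (mod 367)
24^64 ≡ 122 (mod 367)
24^128 ≡ 204 (mod 367)
24^183 = 24^(128+32+16+4+2+1) ≡ 366 (mod 367).
Result is 366 ≡ −1, so (24/367) = −1.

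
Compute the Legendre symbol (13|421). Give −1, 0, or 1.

-1

Reciprocity: 13 ≡ 1 and 421 ≡ 1 (mod 4), so (13/421) = +(421/13).
Reduce top mod 13: now compute (5/13).
Reciprocity: 5 ≡ 1 and 13 ≡ 1 (mod 4), so (5/13) = +(13/5).
Reduce top mod 5: now compute (3/5).
Reciprocity: 3 ≡ 3 and 5 ≡ 1 (mod 4), so (3/5) = +(5/3).
Reduce top mod 3: now compute (2/3).
Pull out 2: since 3 ≡ 3 (mod 8), (2/3) = -1.
Reached (1/3) = 1. Collecting the sign flips along the way, the symbol is -1.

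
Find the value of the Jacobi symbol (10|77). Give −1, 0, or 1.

Pull out 2: since 77 ≡ 5 (mod 8), (2/77) = -1.
Reciprocity: 5 ≡ 1 and 77 ≡ 1 (mod 4), so (5/77) = +(77/5).
Reduce top mod 5: now compute (2/5).
Pull out 2: since 5 ≡ 5 (mod 8), (2/5) = -1.
Reached (1/5) = 1. Collecting the sign flips along the way, the symbol is +1.

1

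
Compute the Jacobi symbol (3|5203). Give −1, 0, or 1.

-1

Reciprocity: 3 ≡ 3 and 5203 ≡ 3 (mod 4), so (3/5203) = −(5203/3).
Reduce top mod 3: now compute (1/3).
Reached (1/3) = 1. Collecting the sign flips along the way, the symbol is -1.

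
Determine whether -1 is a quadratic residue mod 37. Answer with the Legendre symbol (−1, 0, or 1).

1

Euler's criterion: (-1/37) ≡ 36^18 (mod 37).
36^2 ≡ 1 (mod 37)
36^4 ≡ 1 (mod 37)
36^8 ≡ 1 (mod 37)
36^16 ≡ 1 (mod 37)
36^18 = 36^(16+2) ≡ 1 (mod 37).
Result is 1, so (-1/37) = 1.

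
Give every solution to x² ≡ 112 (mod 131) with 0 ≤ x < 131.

Since 131 ≡ 3 (mod 4), a square root of 112 is 112^((131+1)/4) = 112^33 mod 131.
Repeated squaring: 112^2≡99, 112^4≡107, 112^8≡52, 112^16≡84, 112^32≡113 (mod 131).
112^33 = 112^(32+1) ≡ 80 (mod 131).
Check: 80² = 6400 ≡ 112 (mod 131). The two roots are 51 and 80.

51, 80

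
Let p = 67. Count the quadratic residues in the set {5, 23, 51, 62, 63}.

(5/67) = -1 → non-residue.
(23/67) = +1 → QR.
(51/67) = -1 → non-residue.
(62/67) = +1 → QR.
(63/67) = -1 → non-residue.
Total quadratic residues among the 5: 2.

2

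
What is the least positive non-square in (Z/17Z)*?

3

(2/17) = +1, so 2 is a residue.
(3/17) = −1, so 3 is the smallest positive non-residue mod 17.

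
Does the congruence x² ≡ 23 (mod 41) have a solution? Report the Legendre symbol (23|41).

Euler's criterion: (23/41) ≡ 23^20 (mod 41).
23^2 ≡ 37 (mod 41)
23^4 ≡ 16 (mod 41)
23^8 ≡ 10 (mod 41)
23^16 ≡ 18 (mod 41)
23^20 = 23^(16+4) ≡ 1 (mod 41).
Result is 1, so (23/41) = 1.

1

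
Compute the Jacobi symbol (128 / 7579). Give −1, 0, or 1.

Pull out 2^7: since 7579 ≡ 3 (mod 8), (2/7579) = -1, so (2/7579)^7 = -1.
Reached (1/7579) = 1. Collecting the sign flips along the way, the symbol is -1.

-1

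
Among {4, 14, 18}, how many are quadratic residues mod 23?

2

(4/23) = +1 → QR.
(14/23) = -1 → non-residue.
(18/23) = +1 → QR.
Total quadratic residues among the 3: 2.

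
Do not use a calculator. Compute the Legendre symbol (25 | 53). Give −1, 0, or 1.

1

Reciprocity: 25 ≡ 1 and 53 ≡ 1 (mod 4), so (25/53) = +(53/25).
Reduce top mod 25: now compute (3/25).
Reciprocity: 3 ≡ 3 and 25 ≡ 1 (mod 4), so (3/25) = +(25/3).
Reduce top mod 3: now compute (1/3).
Reached (1/3) = 1. Collecting the sign flips along the way, the symbol is +1.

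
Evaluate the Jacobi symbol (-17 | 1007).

-1

First reduce: -17 ≡ 990 (mod 1007).
Pull out 2: since 1007 ≡ 7 (mod 8), (2/1007) = +1.
Reciprocity: 495 ≡ 3 and 1007 ≡ 3 (mod 4), so (495/1007) = −(1007/495).
Reduce top mod 495: now compute (17/495).
Reciprocity: 17 ≡ 1 and 495 ≡ 3 (mod 4), so (17/495) = +(495/17).
Reduce top mod 17: now compute (2/17).
Pull out 2: since 17 ≡ 1 (mod 8), (2/17) = +1.
Reached (1/17) = 1. Collecting the sign flips along the way, the symbol is -1.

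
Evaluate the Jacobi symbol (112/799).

-1

Pull out 2^4: since 799 ≡ 7 (mod 8), (2/799) = +1, so (2/799)^4 = +1.
Reciprocity: 7 ≡ 3 and 799 ≡ 3 (mod 4), so (7/799) = −(799/7).
Reduce top mod 7: now compute (1/7).
Reached (1/7) = 1. Collecting the sign flips along the way, the symbol is -1.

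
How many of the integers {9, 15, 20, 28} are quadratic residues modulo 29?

(9/29) = +1 → QR.
(15/29) = -1 → non-residue.
(20/29) = +1 → QR.
(28/29) = +1 → QR.
Total quadratic residues among the 4: 3.

3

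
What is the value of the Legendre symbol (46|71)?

-1

Pull out 2: since 71 ≡ 7 (mod 8), (2/71) = +1.
Reciprocity: 23 ≡ 3 and 71 ≡ 3 (mod 4), so (23/71) = −(71/23).
Reduce top mod 23: now compute (2/23).
Pull out 2: since 23 ≡ 7 (mod 8), (2/23) = +1.
Reached (1/23) = 1. Collecting the sign flips along the way, the symbol is -1.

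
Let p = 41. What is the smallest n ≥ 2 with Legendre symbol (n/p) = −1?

3

(2/41) = +1, so 2 is a residue.
(3/41) = −1, so 3 is the smallest positive non-residue mod 41.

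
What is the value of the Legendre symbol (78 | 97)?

-1

Pull out 2: since 97 ≡ 1 (mod 8), (2/97) = +1.
Reciprocity: 39 ≡ 3 and 97 ≡ 1 (mod 4), so (39/97) = +(97/39).
Reduce top mod 39: now compute (19/39).
Reciprocity: 19 ≡ 3 and 39 ≡ 3 (mod 4), so (19/39) = −(39/19).
Reduce top mod 19: now compute (1/19).
Reached (1/19) = 1. Collecting the sign flips along the way, the symbol is -1.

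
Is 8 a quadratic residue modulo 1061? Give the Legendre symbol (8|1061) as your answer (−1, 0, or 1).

Pull out 2^3: since 1061 ≡ 5 (mod 8), (2/1061) = -1, so (2/1061)^3 = -1.
Reached (1/1061) = 1. Collecting the sign flips along the way, the symbol is -1.

-1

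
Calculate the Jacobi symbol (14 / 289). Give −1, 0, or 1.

1

Pull out 2: since 289 ≡ 1 (mod 8), (2/289) = +1.
Reciprocity: 7 ≡ 3 and 289 ≡ 1 (mod 4), so (7/289) = +(289/7).
Reduce top mod 7: now compute (2/7).
Pull out 2: since 7 ≡ 7 (mod 8), (2/7) = +1.
Reached (1/7) = 1. Collecting the sign flips along the way, the symbol is +1.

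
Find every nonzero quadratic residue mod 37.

1 3 4 7 9 10 11 12 16 21 25 26 27 28 30 33 34 36

Square k = 1,…,18 (k and 37−k give the same square):
1²=1, 2²=4, 3²=9, 4²=16, 5²=25, 6²=36, 7²≡12, 8²≡27, 9²≡7, 10²≡26, 11²≡10, 12²≡33, 13²≡21, 14²≡11, 15²≡3, 16²≡34, 17²≡30, 18²≡28 (mod 37).
So the quadratic residues mod 37 are {1, 3, 4, 7, 9, 10, 11, 12, 16, 21, 25, 26, 27, 28, 30, 33, 34, 36}.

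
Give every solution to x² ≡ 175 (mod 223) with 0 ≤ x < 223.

Since 223 ≡ 3 (mod 4), a square root of 175 is 175^((223+1)/4) = 175^56 mod 223.
Repeated squaring: 175^2≡74, 175^4≡124, 175^8≡212, 175^16≡121, 175^32≡146 (mod 223).
175^56 = 175^(32+16+8) ≡ 130 (mod 223).
Check: 130² = 16900 ≡ 175 (mod 223). The two roots are 93 and 130.

93, 130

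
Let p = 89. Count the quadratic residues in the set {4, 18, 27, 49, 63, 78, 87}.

(4/89) = +1 → QR.
(18/89) = +1 → QR.
(27/89) = -1 → non-residue.
(49/89) = +1 → QR.
(63/89) = -1 → non-residue.
(78/89) = +1 → QR.
(87/89) = +1 → QR.
Total quadratic residues among the 7: 5.

5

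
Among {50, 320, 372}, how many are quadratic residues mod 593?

1

(50/593) = +1 → QR.
(320/593) = -1 → non-residue.
(372/593) = -1 → non-residue.
Total quadratic residues among the 3: 1.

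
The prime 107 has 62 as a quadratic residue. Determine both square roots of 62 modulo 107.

13, 94

Since 107 ≡ 3 (mod 4), a square root of 62 is 62^((107+1)/4) = 62^27 mod 107.
Repeated squaring: 62^2≡99, 62^4≡64, 62^8≡30, 62^16≡44 (mod 107).
62^27 = 62^(16+8+2+1) ≡ 13 (mod 107).
Check: 13² = 169 ≡ 62 (mod 107). The two roots are 13 and 94.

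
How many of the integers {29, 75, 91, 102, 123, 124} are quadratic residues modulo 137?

1

(29/137) = -1 → non-residue.
(75/137) = -1 → non-residue.
(91/137) = -1 → non-residue.
(102/137) = -1 → non-residue.
(123/137) = +1 → QR.
(124/137) = -1 → non-residue.
Total quadratic residues among the 6: 1.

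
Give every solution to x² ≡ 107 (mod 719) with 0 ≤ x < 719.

Since 719 ≡ 3 (mod 4), a square root of 107 is 107^((719+1)/4) = 107^180 mod 719.
Repeated squaring: 107^2≡664, 107^4≡149, 107^8≡631, 107^16≡554, 107^32≡622, 107^64≡62, 107^128≡249 (mod 719).
107^180 = 107^(128+32+16+4) ≡ 256 (mod 719).
Check: 256² = 65536 ≡ 107 (mod 719). The two roots are 256 and 463.

256, 463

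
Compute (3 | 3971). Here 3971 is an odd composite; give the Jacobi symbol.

Reciprocity: 3 ≡ 3 and 3971 ≡ 3 (mod 4), so (3/3971) = −(3971/3).
Reduce top mod 3: now compute (2/3).
Pull out 2: since 3 ≡ 3 (mod 8), (2/3) = -1.
Reached (1/3) = 1. Collecting the sign flips along the way, the symbol is +1.

1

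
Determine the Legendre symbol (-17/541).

-1

First reduce: -17 ≡ 524 (mod 541).
Pull out 2^2: since 541 ≡ 5 (mod 8), (2/541) = -1, so (2/541)^2 = +1.
Reciprocity: 131 ≡ 3 and 541 ≡ 1 (mod 4), so (131/541) = +(541/131).
Reduce top mod 131: now compute (17/131).
Reciprocity: 17 ≡ 1 and 131 ≡ 3 (mod 4), so (17/131) = +(131/17).
Reduce top mod 17: now compute (12/17).
Pull out 2^2: since 17 ≡ 1 (mod 8), (2/17) = +1, so (2/17)^2 = +1.
Reciprocity: 3 ≡ 3 and 17 ≡ 1 (mod 4), so (3/17) = +(17/3).
Reduce top mod 3: now compute (2/3).
Pull out 2: since 3 ≡ 3 (mod 8), (2/3) = -1.
Reached (1/3) = 1. Collecting the sign flips along the way, the symbol is -1.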